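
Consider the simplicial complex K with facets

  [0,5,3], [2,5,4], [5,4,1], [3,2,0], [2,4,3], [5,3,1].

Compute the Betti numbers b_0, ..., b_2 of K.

b_0 = 1, b_1 = 1, b_2 = 0.

Fix the vertex order 0 < 1 < 2 < 3 < 4 < 5 and write every simplex with vertices in increasing order. Then dim K = 2 and the simplices of K are:

  0-simplices (6): [0], [1], [2], [3], [4], [5]
  1-simplices (12): [0,2], [0,3], [0,5], [1,3], [1,4], [1,5], [2,3], [2,4], [2,5], [3,4], [3,5], [4,5]
  2-simplices (6): [0,2,3], [0,3,5], [1,3,5], [1,4,5], [2,3,4], [2,4,5]

so the chain groups are C_0 ≅ Z^6, C_1 ≅ Z^12, C_2 ≅ Z^6.

∂_1: C_1 → C_0 maps an edge to its endpoints' difference, ∂[p,q] = q − p.
The 6×12 boundary matrix has rank 5 and Smith normal form diag(1,1,1,1,1).

∂_2: C_2 → C_1 sends each 2-simplex [p,q,r] to [q,r] − [p,r] + [p,q]. For instance
  ∂[1,3,5] = [3,5] − [1,5] + [1,3],
  ∂[2,4,5] = [4,5] − [2,5] + [2,4].
As a 12×6 matrix over Z this has rank 6, with invariant factors (1,1,1,1,1,1).

Reading off H_k = ker ∂_k / im ∂_{k+1}:

  H_0: rank C_0 − rank ∂_1 = 6 − 5 = 1, and the invariant factors of ∂_1 are all 1, so H_0 ≅ Z.
  H_1: rank ker ∂_1 − rank ∂_2 = (12 − 5) − 6 = 1, and the invariant factors of ∂_2 are all 1, so H_1 ≅ Z.
  H_2: rank ker ∂_2 − rank ∂_3 = (6 − 6) − 0 = 0, and there is no ∂_3, so H_2 ≅ 0.

As a check, the Euler characteristic is 6 − 12 + 6 = 0, which agrees with 1 − 1 + 0 = 0.

Hence the Betti numbers are b_0 = 1, b_1 = 1, b_2 = 0.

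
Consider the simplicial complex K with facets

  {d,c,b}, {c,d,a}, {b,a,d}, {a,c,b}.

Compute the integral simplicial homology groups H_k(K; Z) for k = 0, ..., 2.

Take the total order a < b < c < d on the vertex set. Then K (dimension 2) consists of the simplices:

  0-simplices (4): a, b, c, d
  1-simplices (6): ab, ac, ad, bc, bd, cd
  2-simplices (4): abc, abd, acd, bcd

Hence C_0 ≅ Z^4, C_1 ≅ Z^6, C_2 ≅ Z^4.

∂_1: C_1 → C_0 is given by ∂[p,q] = [q] − [p]. For instance
  ∂ad = d − a.
The resulting 4×6 matrix has rank 3, and its Smith normal form has invariant factors (1,1,1).

Boundary ∂_2: C_2 → C_1 maps a triangle to the signed sum of its edges. For instance
  ∂acd = cd − ad + ac,
  ∂bcd = cd − bd + bc.
This gives a 6×4 integer matrix of rank 3; reducing to Smith normal form yields diagonal entries (1,1,1).

From H_k ≅ ker(∂_k) / im(∂_{k+1}) we obtain:

  H_0: rank C_0 − rank ∂_1 = 4 − 3 = 1, and the invariant factors of ∂_1 are all 1, so H_0 ≅ Z.
  H_1: rank ker ∂_1 − rank ∂_2 = (6 − 3) − 3 = 0, and the invariant factors of ∂_2 are all 1, so H_1 ≅ 0.
  H_2: rank ker ∂_2 − rank ∂_3 = (4 − 3) − 0 = 1, and there is no ∂_3, so H_2 ≅ Z.

H_0 ≅ Z,  H_1 = 0,  H_2 ≅ Z.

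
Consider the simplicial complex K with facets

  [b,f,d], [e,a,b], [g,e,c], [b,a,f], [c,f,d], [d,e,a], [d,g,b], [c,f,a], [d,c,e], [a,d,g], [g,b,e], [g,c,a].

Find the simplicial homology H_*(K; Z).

Order the vertices as a < b < c < d < e < f < g. Listing each simplex with vertices in this order, K has dimension 2 with simplices:

  0-simplices (7): a, b, c, d, e, f, g
  1-simplices (18): ab, ac, ad, ae, af, ag, bd, be, bf, bg, cd, ce, cf, cg, de, df, dg, eg
  2-simplices (12): abe, abf, acf, acg, ade, adg, bdf, bdg, beg, cde, cdf, ceg

Hence C_0 ≅ Z^7, C_1 ≅ Z^18, C_2 ≅ Z^12.

∂_1: C_1 → C_0 is given by ∂[p,q] = [q] − [p].
This gives a 7×18 integer matrix of rank 6; reducing to Smith normal form yields diagonal entries (1,1,1,1,1,1).

∂_2: C_2 → C_1 sends each 2-simplex [p,q,r] to [q,r] − [p,r] + [p,q]. For instance
  ∂abe = be − ae + ab,
  ∂adg = dg − ag + ad.
This gives a 18×12 integer matrix of rank 12; reducing to Smith normal form yields diagonal entries (1,1,1,1,1,1,1,1,1,1,1,2).

From H_k ≅ ker(∂_k) / im(∂_{k+1}) we obtain:

  H_0: rank C_0 − rank ∂_1 = 7 − 6 = 1, and the invariant factors of ∂_1 are all 1, so H_0 = Z.
  H_1: rank ker ∂_1 − rank ∂_2 = (18 − 6) − 12 = 0, and ∂_2 has invariant factor 2 > 1, so H_1 = Z/2.
  H_2: rank ker ∂_2 − rank ∂_3 = (12 − 12) − 0 = 0, and there is no ∂_3, so H_2 = 0.

H_0 ≅ Z,  H_1 ≅ Z/2,  H_2 = 0.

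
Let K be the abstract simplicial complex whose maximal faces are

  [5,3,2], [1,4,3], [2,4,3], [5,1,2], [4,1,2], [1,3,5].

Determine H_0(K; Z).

H_0 = Z.

Order the vertices as 1 < 2 < 3 < 4 < 5. Listing each simplex with vertices in this order, K has dimension 2 with simplices:

  0-simplices (5): [1], [2], [3], [4], [5]
  1-simplices (9): [1,2], [1,3], [1,4], [1,5], [2,3], [2,4], [2,5], [3,4], [3,5]
  2-simplices (6): [1,2,4], [1,2,5], [1,3,4], [1,3,5], [2,3,4], [2,3,5]

giving chain groups C_0 ≅ Z^5, C_1 ≅ Z^9, C_2 ≅ Z^6.

∂_1: C_1 → C_0 sends each edge [p,q] (with p < q) to q − p. For instance
  ∂[2,5] = [5] − [2].
The resulting 5×9 matrix has rank 4, and its Smith normal form has invariant factors (1,1,1,1).

∂_2: C_2 → C_1 maps a triangle to the signed sum of its edges. For instance
  ∂[2,3,4] = [3,4] − [2,4] + [2,3],
  ∂[1,2,5] = [2,5] − [1,5] + [1,2].
As a 9×6 matrix over Z this has rank 5, with invariant factors (1,1,1,1,1).

Now H_k = ker ∂_k / im ∂_{k+1}, so:

  H_0: rank C_0 − rank ∂_1 = 5 − 4 = 1, and the invariant factors of ∂_1 are all 1, so H_0 ≅ Z.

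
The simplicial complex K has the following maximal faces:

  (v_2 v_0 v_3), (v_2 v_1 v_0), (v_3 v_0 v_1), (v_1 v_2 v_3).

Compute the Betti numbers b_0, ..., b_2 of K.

Take the total order v_0 < v_1 < v_2 < v_3 on the vertex set. Then K (dimension 2) consists of the simplices:

  0-simplices (4): [v_0], [v_1], [v_2], [v_3]
  1-simplices (6): [v_0,v_1], [v_0,v_2], [v_0,v_3], [v_1,v_2], [v_1,v_3], [v_2,v_3]
  2-simplices (4): [v_0,v_1,v_2], [v_0,v_1,v_3], [v_0,v_2,v_3], [v_1,v_2,v_3]

so the chain groups are C_0 ≅ Z^4, C_1 ≅ Z^6, C_2 ≅ Z^4.

∂_1: C_1 → C_0 maps an edge to its endpoints' difference, ∂[p,q] = q − p.
This gives a 4×6 integer matrix of rank 3; reducing to Smith normal form yields diagonal entries (1,1,1).

The boundary map ∂_2: C_2 → C_1 maps a triangle to the signed sum of its edges. For instance
  ∂[v_1,v_2,v_3] = [v_2,v_3] − [v_1,v_3] + [v_1,v_2],
  ∂[v_0,v_2,v_3] = [v_2,v_3] − [v_0,v_3] + [v_0,v_2].
This gives a 6×4 integer matrix of rank 3; reducing to Smith normal form yields diagonal entries (1,1,1).

Now H_k = ker ∂_k / im ∂_{k+1}, so:

  H_0: rank C_0 − rank ∂_1 = 4 − 3 = 1, and the invariant factors of ∂_1 are all 1, so H_0 = Z.
  H_1: rank ker ∂_1 − rank ∂_2 = (6 − 3) − 3 = 0, and the invariant factors of ∂_2 are all 1, so H_1 = 0.
  H_2: rank ker ∂_2 − rank ∂_3 = (4 − 3) − 0 = 1, and there is no ∂_3, so H_2 = Z.

Hence the Betti numbers are b_0 = 1, b_1 = 0, b_2 = 1.

b_0 = 1, b_1 = 0, b_2 = 1.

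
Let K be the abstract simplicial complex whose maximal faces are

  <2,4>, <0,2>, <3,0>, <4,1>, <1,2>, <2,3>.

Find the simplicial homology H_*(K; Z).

H_0 = Z,  H_1 = Z^2.

Fix the vertex order 0 < 1 < 2 < 3 < 4 and write every simplex with vertices in increasing order. Then dim K = 1 and the simplices of K are:

  0-simplices (5): [0], [1], [2], [3], [4]
  1-simplices (6): [0,2], [0,3], [1,2], [1,4], [2,3], [2,4]

so the chain groups are C_0 ≅ Z^5, C_1 ≅ Z^6.

∂_1: C_1 → C_0 is given by ∂[p,q] = [q] − [p]. For instance
  ∂[0,2] = [2] − [0].
The resulting 5×6 matrix has rank 4, and its Smith normal form has invariant factors (1,1,1,1).

Reading off H_k = ker ∂_k / im ∂_{k+1}:

  H_0: rank C_0 − rank ∂_1 = 5 − 4 = 1, and the invariant factors of ∂_1 are all 1, so H_0 ≅ Z.
  H_1: rank ker ∂_1 − rank ∂_2 = (6 − 4) − 0 = 2, and there is no ∂_2, so H_1 ≅ Z^2.

As a check, the Euler characteristic is 5 − 6 = -1, which agrees with 1 − 2 = -1.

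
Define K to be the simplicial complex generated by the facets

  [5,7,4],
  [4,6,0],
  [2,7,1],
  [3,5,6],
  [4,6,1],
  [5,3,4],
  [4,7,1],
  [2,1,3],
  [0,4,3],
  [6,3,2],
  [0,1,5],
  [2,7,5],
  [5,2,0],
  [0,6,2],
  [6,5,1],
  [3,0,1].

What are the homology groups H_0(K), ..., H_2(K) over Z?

H_0 ≅ Z,  H_1 ≅ Z^2,  H_2 ≅ Z.

We work with the vertex ordering 0 < 1 < 2 < 3 < 4 < 5 < 6 < 7. The simplices of K, each written with vertices in increasing order, are:

  0-simplices (8): [0], [1], [2], [3], [4], [5], [6], [7]
  1-simplices (24): (24 of them)
  2-simplices (16): [0,1,3], [0,1,5], [0,2,5], [0,2,6], [0,3,4], [0,4,6], [1,2,3], [1,2,7], [1,4,6], [1,4,7], [1,5,6], [2,3,6], [2,5,7], [3,4,5], [3,5,6], [4,5,7]

so the chain groups are C_0 ≅ Z^8, C_1 ≅ Z^24, C_2 ≅ Z^16.

The boundary map ∂_1: C_1 → C_0 sends each edge [p,q] (with p < q) to q − p. For instance
  ∂[0,2] = [2] − [0].
The 8×24 boundary matrix has rank 7 and Smith normal form diag(1,1,1,1,1,1,1).

The boundary map ∂_2: C_2 → C_1 maps a triangle to the signed sum of its edges. For instance
  ∂[4,5,7] = [5,7] − [4,7] + [4,5],
  ∂[0,2,6] = [2,6] − [0,6] + [0,2].
As a 24×16 matrix over Z this has rank 15, with invariant factors (1,1,1,1,1,1,1,1,1,1,1,1,1,1,1).

Now H_k = ker ∂_k / im ∂_{k+1}, so:

  H_0: rank C_0 − rank ∂_1 = 8 − 7 = 1, and the invariant factors of ∂_1 are all 1, so H_0 ≅ Z.
  H_1: rank ker ∂_1 − rank ∂_2 = (24 − 7) − 15 = 2, and the invariant factors of ∂_2 are all 1, so H_1 ≅ Z^2.
  H_2: rank ker ∂_2 − rank ∂_3 = (16 − 15) − 0 = 1, and there is no ∂_3, so H_2 ≅ Z.

As a check, the Euler characteristic is 8 − 24 + 16 = 0, which agrees with 1 − 2 + 1 = 0.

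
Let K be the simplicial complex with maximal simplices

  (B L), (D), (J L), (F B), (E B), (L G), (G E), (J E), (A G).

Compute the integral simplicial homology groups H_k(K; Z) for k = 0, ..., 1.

We work with the vertex ordering A < B < D < E < F < G < J < L. The simplices of K, each written with vertices in increasing order, are:

  0-simplices (8): A, B, D, E, F, G, J, L
  1-simplices (8): AG, BE, BF, BL, EG, EJ, GL, JL

so the chain groups are C_0 ≅ Z^8, C_1 ≅ Z^8.

The boundary map ∂_1: C_1 → C_0 sends each edge [p,q] (with p < q) to q − p. For instance
  ∂GL = L − G.
The 8×8 boundary matrix has rank 6 and Smith normal form diag(1,1,1,1,1,1).

Reading off H_k = ker ∂_k / im ∂_{k+1}:

  H_0: rank C_0 − rank ∂_1 = 8 − 6 = 2, and the invariant factors of ∂_1 are all 1, so H_0 = Z^2.
  H_1: rank ker ∂_1 − rank ∂_2 = (8 − 6) − 0 = 2, and there is no ∂_2, so H_1 = Z^2.

H_0 = Z^2,  H_1 = Z^2.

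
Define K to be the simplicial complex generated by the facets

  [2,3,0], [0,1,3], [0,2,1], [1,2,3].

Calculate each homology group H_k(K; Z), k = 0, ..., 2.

Fix the vertex order 0 < 1 < 2 < 3 and write every simplex with vertices in increasing order. Then dim K = 2 and the simplices of K are:

  0-simplices (4): [0], [1], [2], [3]
  1-simplices (6): [0,1], [0,2], [0,3], [1,2], [1,3], [2,3]
  2-simplices (4): [0,1,2], [0,1,3], [0,2,3], [1,2,3]

Hence C_0 ≅ Z^4, C_1 ≅ Z^6, C_2 ≅ Z^4.

The boundary map ∂_1: C_1 → C_0 sends each edge [p,q] (with p < q) to q − p. For instance
  ∂[1,2] = [2] − [1].
The 4×6 boundary matrix has rank 3 and Smith normal form diag(1,1,1).

The boundary map ∂_2: C_2 → C_1 maps a triangle to the signed sum of its edges. For instance
  ∂[1,2,3] = [2,3] − [1,3] + [1,2],
  ∂[0,1,2] = [1,2] − [0,2] + [0,1].
This gives a 6×4 integer matrix of rank 3; reducing to Smith normal form yields diagonal entries (1,1,1).

Computing H_k = (kernel of ∂_k) / (image of ∂_{k+1}):

  H_0: rank C_0 − rank ∂_1 = 4 − 3 = 1, and the invariant factors of ∂_1 are all 1, so H_0 ≅ Z.
  H_1: rank ker ∂_1 − rank ∂_2 = (6 − 3) − 3 = 0, and the invariant factors of ∂_2 are all 1, so H_1 ≅ 0.
  H_2: rank ker ∂_2 − rank ∂_3 = (4 − 3) − 0 = 1, and there is no ∂_3, so H_2 ≅ Z.

As a check, the Euler characteristic is 4 − 6 + 4 = 2, which agrees with 1 − 0 + 1 = 2.
(K is a triangulation of the 2-sphere S^2.)

H_0 = Z,  H_1 = 0,  H_2 = Z.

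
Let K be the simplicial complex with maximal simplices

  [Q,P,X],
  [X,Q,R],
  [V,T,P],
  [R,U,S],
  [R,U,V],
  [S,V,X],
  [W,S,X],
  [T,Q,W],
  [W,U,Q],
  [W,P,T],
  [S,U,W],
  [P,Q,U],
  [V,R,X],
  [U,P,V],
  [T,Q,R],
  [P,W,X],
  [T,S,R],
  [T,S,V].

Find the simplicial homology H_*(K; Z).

H_0 = Z,  H_1 = Z ⊕ Z/2Z,  H_2 = 0.

Fix the vertex order P < Q < R < S < T < U < V < W < X and write every simplex with vertices in increasing order. Then dim K = 2 and the simplices of K are:

  0-simplices (9): P, Q, R, S, T, U, V, W, X
  1-simplices (27): PQ, PT, PU, PV, PW, PX, QR, QT, QU, QW, QX, RS, RT, RU, RV, RX, ST, SU, SV, SW, SX, TV, TW, UV, UW, VX, WX
  2-simplices (18): PQU, PQX, PTV, PTW, PUV, PWX, QRT, QRX, QTW, QUW, RST, RSU, RUV, RVX, STV, SUW, SVX, SWX

Hence C_0 ≅ Z^9, C_1 ≅ Z^27, C_2 ≅ Z^18.

∂_1: C_1 → C_0 is given by ∂[p,q] = [q] − [p].
As a 9×27 matrix over Z this has rank 8, with invariant factors (1,1,1,1,1,1,1,1).

∂_2: C_2 → C_1 sends each 2-simplex [p,q,r] to [q,r] − [p,r] + [p,q]. For instance
  ∂PUV = UV − PV + PU,
  ∂PQX = QX − PX + PQ.
This gives a 27×18 integer matrix of rank 18; reducing to Smith normal form yields diagonal entries (1,1,1,1,1,1,1,1,1,1,1,1,1,1,1,1,1,2).

Computing H_k = (kernel of ∂_k) / (image of ∂_{k+1}):

  H_0: rank C_0 − rank ∂_1 = 9 − 8 = 1, and the invariant factors of ∂_1 are all 1, so H_0 = Z.
  H_1: rank ker ∂_1 − rank ∂_2 = (27 − 8) − 18 = 1, and ∂_2 has invariant factor 2 > 1, so H_1 = Z ⊕ Z/2Z.
  H_2: rank ker ∂_2 − rank ∂_3 = (18 − 18) − 0 = 0, and there is no ∂_3, so H_2 = 0.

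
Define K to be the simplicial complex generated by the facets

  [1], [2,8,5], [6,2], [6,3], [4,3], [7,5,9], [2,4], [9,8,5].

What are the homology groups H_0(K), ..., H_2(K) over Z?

Take the total order 1 < 2 < 3 < 4 < 5 < 6 < 7 < 8 < 9 on the vertex set. Then K (dimension 2) consists of the simplices:

  0-simplices (9): [1], [2], [3], [4], [5], [6], [7], [8], [9]
  1-simplices (11): [2,4], [2,5], [2,6], [2,8], [3,4], [3,6], [5,7], [5,8], [5,9], [7,9], [8,9]
  2-simplices (3): [2,5,8], [5,7,9], [5,8,9]

giving chain groups C_0 ≅ Z^9, C_1 ≅ Z^11, C_2 ≅ Z^3.

Boundary ∂_1: C_1 → C_0 maps an edge to its endpoints' difference, ∂[p,q] = q − p. For instance
  ∂[5,8] = [8] − [5].
As a 9×11 matrix over Z this has rank 7, with invariant factors (1,1,1,1,1,1,1).

∂_2: C_2 → C_1 acts by ∂[p,q,r] = [q,r] − [p,r] + [p,q]. For instance
  ∂[5,7,9] = [7,9] − [5,9] + [5,7],
  ∂[2,5,8] = [5,8] − [2,8] + [2,5].
As a 11×3 matrix over Z this has rank 3, with invariant factors (1,1,1).

Now H_k = ker ∂_k / im ∂_{k+1}, so:

  H_0: rank C_0 − rank ∂_1 = 9 − 7 = 2, and the invariant factors of ∂_1 are all 1, so H_0 = Z^2.
  H_1: rank ker ∂_1 − rank ∂_2 = (11 − 7) − 3 = 1, and the invariant factors of ∂_2 are all 1, so H_1 = Z.
  H_2: rank ker ∂_2 − rank ∂_3 = (3 − 3) − 0 = 0, and there is no ∂_3, so H_2 = 0.

H_0 = Z^2,  H_1 = Z,  H_2 = 0.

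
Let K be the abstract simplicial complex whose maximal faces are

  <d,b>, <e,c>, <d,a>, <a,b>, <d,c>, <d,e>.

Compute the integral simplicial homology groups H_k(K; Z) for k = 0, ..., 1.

H_0 ≅ Z,  H_1 ≅ Z^2.

We work with the vertex ordering a < b < c < d < e. The simplices of K, each written with vertices in increasing order, are:

  0-simplices (5): a, b, c, d, e
  1-simplices (6): ab, ad, bd, cd, ce, de

Hence C_0 ≅ Z^5, C_1 ≅ Z^6.

∂_1: C_1 → C_0 is given by ∂[p,q] = [q] − [p]. For instance
  ∂ad = d − a.
This gives a 5×6 integer matrix of rank 4; reducing to Smith normal form yields diagonal entries (1,1,1,1).

Computing H_k = (kernel of ∂_k) / (image of ∂_{k+1}):

  H_0: rank C_0 − rank ∂_1 = 5 − 4 = 1, and the invariant factors of ∂_1 are all 1, so H_0 = Z.
  H_1: rank ker ∂_1 − rank ∂_2 = (6 − 4) − 0 = 2, and there is no ∂_2, so H_1 = Z^2.

(K is a triangulation of a wedge of 2 circles.)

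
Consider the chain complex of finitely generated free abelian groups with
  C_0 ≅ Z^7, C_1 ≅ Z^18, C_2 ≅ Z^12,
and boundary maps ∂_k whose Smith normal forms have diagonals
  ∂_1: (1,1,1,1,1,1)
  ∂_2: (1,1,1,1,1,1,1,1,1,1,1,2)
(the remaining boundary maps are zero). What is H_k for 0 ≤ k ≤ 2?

H_0 ≅ Z,  H_1 ≅ Z/2,  H_2 = 0.

H_0: b_0 = 7 − 0 − 6 = 1; torsion from ∂_1 factors > 1: none. So H_0 ≅ Z.
H_1: b_1 = 18 − 6 − 12 = 0; torsion from ∂_2 factors > 1: [2]. So H_1 ≅ Z/2.
H_2: b_2 = 12 − 12 − 0 = 0; torsion from ∂_3 factors > 1: none. So H_2 ≅ 0.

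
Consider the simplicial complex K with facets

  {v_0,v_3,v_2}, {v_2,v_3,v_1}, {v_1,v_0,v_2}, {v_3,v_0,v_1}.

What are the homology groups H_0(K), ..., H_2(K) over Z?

H_0 = Z,  H_1 = 0,  H_2 = Z.

Order the vertices as v_0 < v_1 < v_2 < v_3. Listing each simplex with vertices in this order, K has dimension 2 with simplices:

  0-simplices (4): [v_0], [v_1], [v_2], [v_3]
  1-simplices (6): [v_0,v_1], [v_0,v_2], [v_0,v_3], [v_1,v_2], [v_1,v_3], [v_2,v_3]
  2-simplices (4): [v_0,v_1,v_2], [v_0,v_1,v_3], [v_0,v_2,v_3], [v_1,v_2,v_3]

so the chain groups are C_0 ≅ Z^4, C_1 ≅ Z^6, C_2 ≅ Z^4.

The boundary map ∂_1: C_1 → C_0 is given by ∂[p,q] = [q] − [p]. For instance
  ∂[v_1,v_2] = [v_2] − [v_1].
The 4×6 boundary matrix has rank 3 and Smith normal form diag(1,1,1).

The boundary map ∂_2: C_2 → C_1 sends each 2-simplex [p,q,r] to [q,r] − [p,r] + [p,q]. For instance
  ∂[v_0,v_2,v_3] = [v_2,v_3] − [v_0,v_3] + [v_0,v_2],
  ∂[v_0,v_1,v_3] = [v_1,v_3] − [v_0,v_3] + [v_0,v_1].
The 6×4 boundary matrix has rank 3 and Smith normal form diag(1,1,1).

From H_k ≅ ker(∂_k) / im(∂_{k+1}) we obtain:

  H_0: rank C_0 − rank ∂_1 = 4 − 3 = 1, and the invariant factors of ∂_1 are all 1, so H_0 = Z.
  H_1: rank ker ∂_1 − rank ∂_2 = (6 − 3) − 3 = 0, and the invariant factors of ∂_2 are all 1, so H_1 = 0.
  H_2: rank ker ∂_2 − rank ∂_3 = (4 − 3) − 0 = 1, and there is no ∂_3, so H_2 = Z.

(K is a triangulation of the 2-sphere S^2.)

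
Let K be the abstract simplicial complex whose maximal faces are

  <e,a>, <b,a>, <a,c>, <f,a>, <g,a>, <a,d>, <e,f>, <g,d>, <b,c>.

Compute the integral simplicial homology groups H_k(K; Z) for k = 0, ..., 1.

H_0 = Z,  H_1 = Z^3.

We work with the vertex ordering a < b < c < d < e < f < g. The simplices of K, each written with vertices in increasing order, are:

  0-simplices (7): a, b, c, d, e, f, g
  1-simplices (9): ab, ac, ad, ae, af, ag, bc, dg, ef

giving chain groups C_0 ≅ Z^7, C_1 ≅ Z^9.

Boundary ∂_1: C_1 → C_0 is given by ∂[p,q] = [q] − [p]. For instance
  ∂ef = f − e.
As a 7×9 matrix over Z this has rank 6, with invariant factors (1,1,1,1,1,1).

Now H_k = ker ∂_k / im ∂_{k+1}, so:

  H_0: rank C_0 − rank ∂_1 = 7 − 6 = 1, and the invariant factors of ∂_1 are all 1, so H_0 ≅ Z.
  H_1: rank ker ∂_1 − rank ∂_2 = (9 − 6) − 0 = 3, and there is no ∂_2, so H_1 ≅ Z^3.

As a check, the Euler characteristic is 7 − 9 = -2, which agrees with 1 − 3 = -2.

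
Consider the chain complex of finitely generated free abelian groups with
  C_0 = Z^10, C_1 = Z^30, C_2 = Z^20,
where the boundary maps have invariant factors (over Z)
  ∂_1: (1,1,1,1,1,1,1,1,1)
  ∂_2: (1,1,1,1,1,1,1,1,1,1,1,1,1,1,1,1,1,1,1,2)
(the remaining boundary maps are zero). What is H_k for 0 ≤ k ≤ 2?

H_0: b_0 = 10 − 0 − 9 = 1; torsion from ∂_1 factors > 1: none. So H_0 = Z.
H_1: b_1 = 30 − 9 − 20 = 1; torsion from ∂_2 factors > 1: [2]. So H_1 = Z ⊕ Z/2.
H_2: b_2 = 20 − 20 − 0 = 0; torsion from ∂_3 factors > 1: none. So H_2 = 0.

H_0 = Z,  H_1 = Z ⊕ Z/2,  H_2 = 0.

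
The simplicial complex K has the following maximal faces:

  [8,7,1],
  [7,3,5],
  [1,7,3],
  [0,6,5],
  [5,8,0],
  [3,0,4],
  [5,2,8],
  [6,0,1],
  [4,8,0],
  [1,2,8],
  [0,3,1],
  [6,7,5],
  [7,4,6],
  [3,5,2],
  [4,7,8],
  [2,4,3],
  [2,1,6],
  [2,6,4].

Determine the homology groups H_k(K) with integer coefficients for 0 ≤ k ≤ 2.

Order the vertices as 0 < 1 < 2 < 3 < 4 < 5 < 6 < 7 < 8. Listing each simplex with vertices in this order, K has dimension 2 with simplices:

  0-simplices (9): [0], [1], [2], [3], [4], [5], [6], [7], [8]
  1-simplices (27): (27 of them)
  2-simplices (18): [0,1,3], [0,1,6], [0,3,4], [0,4,8], [0,5,6], [0,5,8], [1,2,6], [1,2,8], [1,3,7], [1,7,8], [2,3,4], [2,3,5], [2,4,6], [2,5,8], [3,5,7], [4,6,7], [4,7,8], [5,6,7]

so the chain groups are C_0 ≅ Z^9, C_1 ≅ Z^27, C_2 ≅ Z^18.

Boundary ∂_1: C_1 → C_0 maps an edge to its endpoints' difference, ∂[p,q] = q − p.
The 9×27 boundary matrix has rank 8 and Smith normal form diag(1,1,1,1,1,1,1,1).

Boundary ∂_2: C_2 → C_1 acts by ∂[p,q,r] = [q,r] − [p,r] + [p,q]. For instance
  ∂[1,7,8] = [7,8] − [1,8] + [1,7],
  ∂[4,7,8] = [7,8] − [4,8] + [4,7].
The resulting 27×18 matrix has rank 17, and its Smith normal form has invariant factors (1,1,1,1,1,1,1,1,1,1,1,1,1,1,1,1,1).

Reading off H_k = ker ∂_k / im ∂_{k+1}:

  H_0: rank C_0 − rank ∂_1 = 9 − 8 = 1, and the invariant factors of ∂_1 are all 1, so H_0 = Z.
  H_1: rank ker ∂_1 − rank ∂_2 = (27 − 8) − 17 = 2, and the invariant factors of ∂_2 are all 1, so H_1 = Z^2.
  H_2: rank ker ∂_2 − rank ∂_3 = (18 − 17) − 0 = 1, and there is no ∂_3, so H_2 = Z.

As a check, the Euler characteristic is 9 − 27 + 18 = 0, which agrees with 1 − 2 + 1 = 0.

H_0 = Z,  H_1 = Z^2,  H_2 = Z.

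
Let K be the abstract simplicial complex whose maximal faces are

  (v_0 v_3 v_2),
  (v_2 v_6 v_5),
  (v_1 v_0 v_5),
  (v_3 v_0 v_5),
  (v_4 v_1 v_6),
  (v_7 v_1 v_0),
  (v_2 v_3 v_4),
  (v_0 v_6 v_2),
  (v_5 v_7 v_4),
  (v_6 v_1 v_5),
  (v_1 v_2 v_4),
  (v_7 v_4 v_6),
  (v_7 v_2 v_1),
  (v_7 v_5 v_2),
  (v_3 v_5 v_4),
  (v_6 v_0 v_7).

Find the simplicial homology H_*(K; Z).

K has 8 vertices, 24 edges, 16 triangles.
rank ∂_0 = 0, rank ∂_1 = 7 ⇒ b_0 = 8 − 0 − 7 = 1; all invariant factors of ∂_1 are 1 so no torsion. So H_0 = Z.
rank ∂_1 = 7, rank ∂_2 = 15 ⇒ b_1 = 24 − 7 − 15 = 2; all invariant factors of ∂_2 are 1 so no torsion. So H_1 = Z^2.
rank ∂_2 = 15, rank ∂_3 = 0 ⇒ b_2 = 16 − 15 − 0 = 1. So H_2 = Z.

H_0 = Z,  H_1 = Z^2,  H_2 = Z.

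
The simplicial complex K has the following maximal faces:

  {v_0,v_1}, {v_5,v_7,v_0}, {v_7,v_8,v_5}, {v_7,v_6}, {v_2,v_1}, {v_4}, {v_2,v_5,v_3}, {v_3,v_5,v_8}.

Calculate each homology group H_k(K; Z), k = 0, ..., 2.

H_0 ≅ Z^2,  H_1 ≅ Z,  H_2 = 0.

Take the total order v_0 < v_1 < v_2 < v_3 < v_4 < v_5 < v_6 < v_7 < v_8 on the vertex set. Then K (dimension 2) consists of the simplices:

  0-simplices (9): [v_0], [v_1], [v_2], [v_3], [v_4], [v_5], [v_6], [v_7], [v_8]
  1-simplices (12): [v_0,v_1], [v_0,v_5], [v_0,v_7], [v_1,v_2], [v_2,v_3], [v_2,v_5], [v_3,v_5], [v_3,v_8], [v_5,v_7], [v_5,v_8], [v_6,v_7], [v_7,v_8]
  2-simplices (4): [v_0,v_5,v_7], [v_2,v_3,v_5], [v_3,v_5,v_8], [v_5,v_7,v_8]

so the chain groups are C_0 ≅ Z^9, C_1 ≅ Z^12, C_2 ≅ Z^4.

Boundary ∂_1: C_1 → C_0 sends each edge [p,q] (with p < q) to q − p. For instance
  ∂[v_0,v_7] = [v_7] − [v_0].
The 9×12 boundary matrix has rank 7 and Smith normal form diag(1,1,1,1,1,1,1).

Boundary ∂_2: C_2 → C_1 acts by ∂[p,q,r] = [q,r] − [p,r] + [p,q]. For instance
  ∂[v_2,v_3,v_5] = [v_3,v_5] − [v_2,v_5] + [v_2,v_3],
  ∂[v_0,v_5,v_7] = [v_5,v_7] − [v_0,v_7] + [v_0,v_5].
As a 12×4 matrix over Z this has rank 4, with invariant factors (1,1,1,1).

From H_k ≅ ker(∂_k) / im(∂_{k+1}) we obtain:

  H_0: rank C_0 − rank ∂_1 = 9 − 7 = 2, and the invariant factors of ∂_1 are all 1, so H_0 ≅ Z^2.
  H_1: rank ker ∂_1 − rank ∂_2 = (12 − 7) − 4 = 1, and the invariant factors of ∂_2 are all 1, so H_1 ≅ Z.
  H_2: rank ker ∂_2 − rank ∂_3 = (4 − 4) − 0 = 0, and there is no ∂_3, so H_2 ≅ 0.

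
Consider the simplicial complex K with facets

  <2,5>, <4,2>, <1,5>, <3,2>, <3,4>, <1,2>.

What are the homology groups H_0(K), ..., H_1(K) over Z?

Order the vertices as 1 < 2 < 3 < 4 < 5. Listing each simplex with vertices in this order, K has dimension 1 with simplices:

  0-simplices (5): [1], [2], [3], [4], [5]
  1-simplices (6): [1,2], [1,5], [2,3], [2,4], [2,5], [3,4]

so the chain groups are C_0 ≅ Z^5, C_1 ≅ Z^6.

Boundary ∂_1: C_1 → C_0 is given by ∂[p,q] = [q] − [p]. For instance
  ∂[1,5] = [5] − [1].
The 5×6 boundary matrix has rank 4 and Smith normal form diag(1,1,1,1).

Reading off H_k = ker ∂_k / im ∂_{k+1}:

  H_0: rank C_0 − rank ∂_1 = 5 − 4 = 1, and the invariant factors of ∂_1 are all 1, so H_0 ≅ Z.
  H_1: rank ker ∂_1 − rank ∂_2 = (6 − 4) − 0 = 2, and there is no ∂_2, so H_1 ≅ Z^2.

H_0 ≅ Z,  H_1 ≅ Z^2.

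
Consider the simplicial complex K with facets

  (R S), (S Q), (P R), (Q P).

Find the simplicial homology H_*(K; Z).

H_0 ≅ Z,  H_1 ≅ Z.

Order the vertices as P < Q < R < S. Listing each simplex with vertices in this order, K has dimension 1 with simplices:

  0-simplices (4): P, Q, R, S
  1-simplices (4): PQ, PR, QS, RS

Hence C_0 ≅ Z^4, C_1 ≅ Z^4.

Boundary ∂_1: C_1 → C_0 sends each edge [p,q] (with p < q) to q − p. For instance
  ∂QS = S − Q.
The resulting 4×4 matrix has rank 3, and its Smith normal form has invariant factors (1,1,1).

Reading off H_k = ker ∂_k / im ∂_{k+1}:

  H_0: rank C_0 − rank ∂_1 = 4 − 3 = 1, and the invariant factors of ∂_1 are all 1, so H_0 = Z.
  H_1: rank ker ∂_1 − rank ∂_2 = (4 − 3) − 0 = 1, and there is no ∂_2, so H_1 = Z.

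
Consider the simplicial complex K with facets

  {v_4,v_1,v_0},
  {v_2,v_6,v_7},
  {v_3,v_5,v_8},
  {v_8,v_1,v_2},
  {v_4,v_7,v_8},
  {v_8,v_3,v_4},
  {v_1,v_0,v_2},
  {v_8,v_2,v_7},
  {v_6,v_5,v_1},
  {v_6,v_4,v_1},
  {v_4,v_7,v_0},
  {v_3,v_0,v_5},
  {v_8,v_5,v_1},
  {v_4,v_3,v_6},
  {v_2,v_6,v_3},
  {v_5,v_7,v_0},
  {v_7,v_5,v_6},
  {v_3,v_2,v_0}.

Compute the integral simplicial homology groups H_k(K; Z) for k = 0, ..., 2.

Fix the vertex order v_0 < v_1 < v_2 < v_3 < v_4 < v_5 < v_6 < v_7 < v_8 and write every simplex with vertices in increasing order. Then dim K = 2 and the simplices of K are:

  0-simplices (9): [v_0], [v_1], [v_2], [v_3], [v_4], [v_5], [v_6], [v_7], [v_8]
  1-simplices (27): (27 of them)
  2-simplices (18): (18 of them)

Hence C_0 ≅ Z^9, C_1 ≅ Z^27, C_2 ≅ Z^18.

∂_1: C_1 → C_0 maps an edge to its endpoints' difference, ∂[p,q] = q − p. For instance
  ∂[v_3,v_8] = [v_8] − [v_3].
This gives a 9×27 integer matrix of rank 8; reducing to Smith normal form yields diagonal entries (1,1,1,1,1,1,1,1).

Boundary ∂_2: C_2 → C_1 sends each 2-simplex [p,q,r] to [q,r] − [p,r] + [p,q]. For instance
  ∂[v_1,v_2,v_8] = [v_2,v_8] − [v_1,v_8] + [v_1,v_2],
  ∂[v_1,v_4,v_6] = [v_4,v_6] − [v_1,v_6] + [v_1,v_4].
This gives a 27×18 integer matrix of rank 17; reducing to Smith normal form yields diagonal entries (1,1,1,1,1,1,1,1,1,1,1,1,1,1,1,1,1).

Reading off H_k = ker ∂_k / im ∂_{k+1}:

  H_0: rank C_0 − rank ∂_1 = 9 − 8 = 1, and the invariant factors of ∂_1 are all 1, so H_0 = Z.
  H_1: rank ker ∂_1 − rank ∂_2 = (27 − 8) − 17 = 2, and the invariant factors of ∂_2 are all 1, so H_1 = Z^2.
  H_2: rank ker ∂_2 − rank ∂_3 = (18 − 17) − 0 = 1, and there is no ∂_3, so H_2 = Z.

H_0 = Z,  H_1 = Z^2,  H_2 = Z.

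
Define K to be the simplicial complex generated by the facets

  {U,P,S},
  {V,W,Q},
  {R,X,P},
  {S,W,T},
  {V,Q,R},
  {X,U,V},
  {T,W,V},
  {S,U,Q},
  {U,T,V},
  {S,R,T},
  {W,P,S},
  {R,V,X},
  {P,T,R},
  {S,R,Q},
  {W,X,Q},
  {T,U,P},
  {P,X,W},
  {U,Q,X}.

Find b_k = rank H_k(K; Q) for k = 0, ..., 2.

Fix the vertex order P < Q < R < S < T < U < V < W < X and write every simplex with vertices in increasing order. Then dim K = 2 and the simplices of K are:

  0-simplices (9): P, Q, R, S, T, U, V, W, X
  1-simplices (27): PR, PS, PT, PU, PW, PX, QR, QS, QU, QV, QW, QX, RS, RT, RV, RX, ST, SU, SW, TU, TV, TW, UV, UX, VW, VX, WX
  2-simplices (18): PRT, PRX, PSU, PSW, PTU, PWX, QRS, QRV, QSU, QUX, QVW, QWX, RST, RVX, STW, TUV, TVW, UVX

Hence C_0 ≅ Z^9, C_1 ≅ Z^27, C_2 ≅ Z^18.

Boundary ∂_1: C_1 → C_0 sends each edge [p,q] (with p < q) to q − p. For instance
  ∂SU = U − S.
As a 9×27 matrix over Z this has rank 8, with invariant factors (1,1,1,1,1,1,1,1).

The boundary map ∂_2: C_2 → C_1 maps a triangle to the signed sum of its edges. For instance
  ∂QUX = UX − QX + QU,
  ∂TVW = VW − TW + TV.
The resulting 27×18 matrix has rank 18, and its Smith normal form has invariant factors (1,1,1,1,1,1,1,1,1,1,1,1,1,1,1,1,1,2).

Now H_k = ker ∂_k / im ∂_{k+1}, so:

  H_0: rank C_0 − rank ∂_1 = 9 − 8 = 1, and the invariant factors of ∂_1 are all 1, so H_0 ≅ Z.
  H_1: rank ker ∂_1 − rank ∂_2 = (27 − 8) − 18 = 1, and ∂_2 has invariant factor 2 > 1, so H_1 ≅ Z ⊕ Z_2.
  H_2: rank ker ∂_2 − rank ∂_3 = (18 − 18) − 0 = 0, and there is no ∂_3, so H_2 ≅ 0.

As a check, the Euler characteristic is 9 − 27 + 18 = 0, which agrees with 1 − 1 + 0 = 0.

Hence the Betti numbers are b_0 = 1, b_1 = 1, b_2 = 0.

b_0 = 1, b_1 = 1, b_2 = 0.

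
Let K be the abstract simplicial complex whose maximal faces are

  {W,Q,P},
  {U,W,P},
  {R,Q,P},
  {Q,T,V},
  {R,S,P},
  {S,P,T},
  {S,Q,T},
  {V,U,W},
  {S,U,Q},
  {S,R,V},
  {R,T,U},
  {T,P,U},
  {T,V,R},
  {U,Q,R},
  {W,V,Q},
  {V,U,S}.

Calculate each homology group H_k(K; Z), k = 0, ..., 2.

Fix the vertex order P < Q < R < S < T < U < V < W and write every simplex with vertices in increasing order. Then dim K = 2 and the simplices of K are:

  0-simplices (8): P, Q, R, S, T, U, V, W
  1-simplices (24): PQ, PR, PS, PT, PU, PW, QR, QS, QT, QU, QV, QW, RS, RT, RU, RV, ST, SU, SV, TU, TV, UV, UW, VW
  2-simplices (16): PQR, PQW, PRS, PST, PTU, PUW, QRU, QST, QSU, QTV, QVW, RSV, RTU, RTV, SUV, UVW

giving chain groups C_0 ≅ Z^8, C_1 ≅ Z^24, C_2 ≅ Z^16.

The boundary map ∂_1: C_1 → C_0 sends each edge [p,q] (with p < q) to q − p. For instance
  ∂TV = V − T.
This gives a 8×24 integer matrix of rank 7; reducing to Smith normal form yields diagonal entries (1,1,1,1,1,1,1).

∂_2: C_2 → C_1 sends each 2-simplex [p,q,r] to [q,r] − [p,r] + [p,q]. For instance
  ∂PST = ST − PT + PS,
  ∂PTU = TU − PU + PT.
The resulting 24×16 matrix has rank 15, and its Smith normal form has invariant factors (1,1,1,1,1,1,1,1,1,1,1,1,1,1,1).

Computing H_k = (kernel of ∂_k) / (image of ∂_{k+1}):

  H_0: rank C_0 − rank ∂_1 = 8 − 7 = 1, and the invariant factors of ∂_1 are all 1, so H_0 = Z.
  H_1: rank ker ∂_1 − rank ∂_2 = (24 − 7) − 15 = 2, and the invariant factors of ∂_2 are all 1, so H_1 = Z^2.
  H_2: rank ker ∂_2 − rank ∂_3 = (16 − 15) − 0 = 1, and there is no ∂_3, so H_2 = Z.

H_0 = Z,  H_1 = Z^2,  H_2 = Z.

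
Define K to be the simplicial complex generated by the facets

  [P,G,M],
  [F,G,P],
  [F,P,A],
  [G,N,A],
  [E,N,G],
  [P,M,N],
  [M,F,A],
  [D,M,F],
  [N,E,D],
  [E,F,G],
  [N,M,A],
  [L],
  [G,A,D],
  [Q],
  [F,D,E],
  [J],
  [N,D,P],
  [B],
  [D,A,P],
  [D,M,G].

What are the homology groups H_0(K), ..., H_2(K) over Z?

Take the total order A < B < D < E < F < G < J < L < M < N < P < Q on the vertex set. Then K (dimension 2) consists of the simplices:

  0-simplices (12): A, B, D, E, F, G, J, L, M, N, P, Q
  1-simplices (24): AD, AF, AG, AM, AN, AP, DE, DF, DG, DM, DN, DP, EF, EG, EN, FG, FM, FP, GM, GN, GP, MN, MP, NP
  2-simplices (16): ADG, ADP, AFM, AFP, AGN, AMN, DEF, DEN, DFM, DGM, DNP, EFG, EGN, FGP, GMP, MNP

so the chain groups are C_0 ≅ Z^12, C_1 ≅ Z^24, C_2 ≅ Z^16.

Boundary ∂_1: C_1 → C_0 maps an edge to its endpoints' difference, ∂[p,q] = q − p. For instance
  ∂EF = F − E.
The 12×24 boundary matrix has rank 7 and Smith normal form diag(1,1,1,1,1,1,1).

The boundary map ∂_2: C_2 → C_1 sends each 2-simplex [p,q,r] to [q,r] − [p,r] + [p,q]. For instance
  ∂EFG = FG − EG + EF,
  ∂DGM = GM − DM + DG.
The resulting 24×16 matrix has rank 15, and its Smith normal form has invariant factors (1,1,1,1,1,1,1,1,1,1,1,1,1,1,1).

Reading off H_k = ker ∂_k / im ∂_{k+1}:

  H_0: rank C_0 − rank ∂_1 = 12 − 7 = 5, and the invariant factors of ∂_1 are all 1, so H_0 = Z^5.
  H_1: rank ker ∂_1 − rank ∂_2 = (24 − 7) − 15 = 2, and the invariant factors of ∂_2 are all 1, so H_1 = Z^2.
  H_2: rank ker ∂_2 − rank ∂_3 = (16 − 15) − 0 = 1, and there is no ∂_3, so H_2 = Z.

(K is a triangulation of the disjoint union of the torus T^2 and a set of 4 points.)

H_0 ≅ Z^5,  H_1 ≅ Z^2,  H_2 ≅ Z.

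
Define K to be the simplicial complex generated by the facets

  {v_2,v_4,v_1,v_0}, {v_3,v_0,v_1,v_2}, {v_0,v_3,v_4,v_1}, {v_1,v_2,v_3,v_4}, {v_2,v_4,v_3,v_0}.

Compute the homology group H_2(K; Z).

Order the vertices as v_0 < v_1 < v_2 < v_3 < v_4. Listing each simplex with vertices in this order, K has dimension 3 with simplices:

  0-simplices (5): [v_0], [v_1], [v_2], [v_3], [v_4]
  1-simplices (10): [v_0,v_1], [v_0,v_2], [v_0,v_3], [v_0,v_4], [v_1,v_2], [v_1,v_3], [v_1,v_4], [v_2,v_3], [v_2,v_4], [v_3,v_4]
  2-simplices (10): [v_0,v_1,v_2], [v_0,v_1,v_3], [v_0,v_1,v_4], [v_0,v_2,v_3], [v_0,v_2,v_4], [v_0,v_3,v_4], [v_1,v_2,v_3], [v_1,v_2,v_4], [v_1,v_3,v_4], [v_2,v_3,v_4]
  3-simplices (5): [v_0,v_1,v_2,v_3], [v_0,v_1,v_2,v_4], [v_0,v_1,v_3,v_4], [v_0,v_2,v_3,v_4], [v_1,v_2,v_3,v_4]

giving chain groups C_0 ≅ Z^5, C_1 ≅ Z^10, C_2 ≅ Z^10, C_3 ≅ Z^5.

The boundary map ∂_1: C_1 → C_0 is given by ∂[p,q] = [q] − [p]. For instance
  ∂[v_0,v_2] = [v_2] − [v_0].
As a 5×10 matrix over Z this has rank 4, with invariant factors (1,1,1,1).

Boundary ∂_2: C_2 → C_1 acts by ∂[p,q,r] = [q,r] − [p,r] + [p,q]. For instance
  ∂[v_0,v_1,v_3] = [v_1,v_3] − [v_0,v_3] + [v_0,v_1],
  ∂[v_0,v_2,v_4] = [v_2,v_4] − [v_0,v_4] + [v_0,v_2].
This gives a 10×10 integer matrix of rank 6; reducing to Smith normal form yields diagonal entries (1,1,1,1,1,1).

The boundary map ∂_3: C_3 → C_2 sends each 3-simplex σ to the alternating sum Σ_i (−1)^i (σ with its i-th vertex removed). For instance
  ∂[v_0,v_1,v_2,v_4] = [v_1,v_2,v_4] − [v_0,v_2,v_4] + [v_0,v_1,v_4] − [v_0,v_1,v_2],
  ∂[v_0,v_1,v_3,v_4] = [v_1,v_3,v_4] − [v_0,v_3,v_4] + [v_0,v_1,v_4] − [v_0,v_1,v_3].
This gives a 10×5 integer matrix of rank 4; reducing to Smith normal form yields diagonal entries (1,1,1,1).

Reading off H_k = ker ∂_k / im ∂_{k+1}:

  H_2: rank ker ∂_2 − rank ∂_3 = (10 − 6) − 4 = 0, and the invariant factors of ∂_3 are all 1, so H_2 = 0.

(K is a triangulation of the 3-sphere S^3.)

H_2 ≅ 0.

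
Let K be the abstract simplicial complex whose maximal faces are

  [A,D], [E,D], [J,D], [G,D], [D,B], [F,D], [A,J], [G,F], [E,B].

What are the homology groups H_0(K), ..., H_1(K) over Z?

H_0 ≅ Z,  H_1 ≅ Z^3.

We work with the vertex ordering A < B < D < E < F < G < J. The simplices of K, each written with vertices in increasing order, are:

  0-simplices (7): A, B, D, E, F, G, J
  1-simplices (9): AD, AJ, BD, BE, DE, DF, DG, DJ, FG

Hence C_0 ≅ Z^7, C_1 ≅ Z^9.

Boundary ∂_1: C_1 → C_0 is given by ∂[p,q] = [q] − [p].
This gives a 7×9 integer matrix of rank 6; reducing to Smith normal form yields diagonal entries (1,1,1,1,1,1).

From H_k ≅ ker(∂_k) / im(∂_{k+1}) we obtain:

  H_0: rank C_0 − rank ∂_1 = 7 − 6 = 1, and the invariant factors of ∂_1 are all 1, so H_0 = Z.
  H_1: rank ker ∂_1 − rank ∂_2 = (9 − 6) − 0 = 3, and there is no ∂_2, so H_1 = Z^3.

As a check, the Euler characteristic is 7 − 9 = -2, which agrees with 1 − 3 = -2.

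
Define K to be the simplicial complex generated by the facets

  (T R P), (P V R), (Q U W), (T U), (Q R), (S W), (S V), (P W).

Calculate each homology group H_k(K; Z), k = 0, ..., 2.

H_0 ≅ Z,  H_1 ≅ Z^3,  H_2 = 0.

K has 8 vertices, 13 edges, 3 triangles.
rank ∂_0 = 0, rank ∂_1 = 7 ⇒ b_0 = 8 − 0 − 7 = 1; all invariant factors of ∂_1 are 1 so no torsion. So H_0 = Z.
rank ∂_1 = 7, rank ∂_2 = 3 ⇒ b_1 = 13 − 7 − 3 = 3; all invariant factors of ∂_2 are 1 so no torsion. So H_1 = Z^3.
rank ∂_2 = 3, rank ∂_3 = 0 ⇒ b_2 = 3 − 3 − 0 = 0. So H_2 = 0.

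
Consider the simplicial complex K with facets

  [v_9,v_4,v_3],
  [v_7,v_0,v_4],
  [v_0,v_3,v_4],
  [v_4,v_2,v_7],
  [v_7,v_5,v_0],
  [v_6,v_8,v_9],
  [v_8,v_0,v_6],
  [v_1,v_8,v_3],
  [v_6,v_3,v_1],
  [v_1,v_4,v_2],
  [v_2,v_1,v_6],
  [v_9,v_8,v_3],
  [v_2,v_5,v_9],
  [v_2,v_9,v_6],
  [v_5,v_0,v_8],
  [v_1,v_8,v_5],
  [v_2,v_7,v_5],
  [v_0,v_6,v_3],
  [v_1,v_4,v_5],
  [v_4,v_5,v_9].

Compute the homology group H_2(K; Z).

H_2 ≅ 0.

Order the vertices as v_0 < v_1 < v_2 < v_3 < v_4 < v_5 < v_6 < v_7 < v_8 < v_9. Listing each simplex with vertices in this order, K has dimension 2 with simplices:

  0-simplices (10): [v_0], [v_1], [v_2], [v_3], [v_4], [v_5], [v_6], [v_7], [v_8], [v_9]
  1-simplices (30): (30 of them)
  2-simplices (20): (20 of them)

giving chain groups C_0 ≅ Z^10, C_1 ≅ Z^30, C_2 ≅ Z^20.

Boundary ∂_1: C_1 → C_0 sends each edge [p,q] (with p < q) to q − p. For instance
  ∂[v_2,v_7] = [v_7] − [v_2].
This gives a 10×30 integer matrix of rank 9; reducing to Smith normal form yields diagonal entries (1,1,1,1,1,1,1,1,1).

Boundary ∂_2: C_2 → C_1 sends each 2-simplex [p,q,r] to [q,r] − [p,r] + [p,q]. For instance
  ∂[v_2,v_5,v_7] = [v_5,v_7] − [v_2,v_7] + [v_2,v_5],
  ∂[v_1,v_5,v_8] = [v_5,v_8] − [v_1,v_8] + [v_1,v_5].
The 30×20 boundary matrix has rank 20 and Smith normal form diag(1,1,1,1,1,1,1,1,1,1,1,1,1,1,1,1,1,1,1,2).

From H_k ≅ ker(∂_k) / im(∂_{k+1}) we obtain:

  H_2: rank ker ∂_2 − rank ∂_3 = (20 − 20) − 0 = 0, and there is no ∂_3, so H_2 ≅ 0.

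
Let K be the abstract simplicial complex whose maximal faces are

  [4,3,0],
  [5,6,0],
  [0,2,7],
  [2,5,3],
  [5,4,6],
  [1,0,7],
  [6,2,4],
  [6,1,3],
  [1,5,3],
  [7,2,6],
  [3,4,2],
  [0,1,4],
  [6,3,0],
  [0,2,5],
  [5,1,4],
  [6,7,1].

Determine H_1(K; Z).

H_1 ≅ Z^2.

We work with the vertex ordering 0 < 1 < 2 < 3 < 4 < 5 < 6 < 7. The simplices of K, each written with vertices in increasing order, are:

  0-simplices (8): [0], [1], [2], [3], [4], [5], [6], [7]
  1-simplices (24): (24 of them)
  2-simplices (16): [0,1,4], [0,1,7], [0,2,5], [0,2,7], [0,3,4], [0,3,6], [0,5,6], [1,3,5], [1,3,6], [1,4,5], [1,6,7], [2,3,4], [2,3,5], [2,4,6], [2,6,7], [4,5,6]

so the chain groups are C_0 ≅ Z^8, C_1 ≅ Z^24, C_2 ≅ Z^16.

Boundary ∂_1: C_1 → C_0 maps an edge to its endpoints' difference, ∂[p,q] = q − p. For instance
  ∂[2,3] = [3] − [2].
This gives a 8×24 integer matrix of rank 7; reducing to Smith normal form yields diagonal entries (1,1,1,1,1,1,1).

∂_2: C_2 → C_1 sends each 2-simplex [p,q,r] to [q,r] − [p,r] + [p,q]. For instance
  ∂[0,3,4] = [3,4] − [0,4] + [0,3],
  ∂[2,3,4] = [3,4] − [2,4] + [2,3].
The resulting 24×16 matrix has rank 15, and its Smith normal form has invariant factors (1,1,1,1,1,1,1,1,1,1,1,1,1,1,1).

Now H_k = ker ∂_k / im ∂_{k+1}, so:

  H_1: rank ker ∂_1 − rank ∂_2 = (24 − 7) − 15 = 2, and the invariant factors of ∂_2 are all 1, so H_1 = Z^2.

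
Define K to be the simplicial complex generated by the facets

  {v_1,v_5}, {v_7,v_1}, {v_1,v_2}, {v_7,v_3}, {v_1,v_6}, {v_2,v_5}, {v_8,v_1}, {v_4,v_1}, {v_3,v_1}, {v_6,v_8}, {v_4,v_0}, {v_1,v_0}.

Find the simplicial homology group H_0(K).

H_0 = Z.

We work with the vertex ordering v_0 < v_1 < v_2 < v_3 < v_4 < v_5 < v_6 < v_7 < v_8. The simplices of K, each written with vertices in increasing order, are:

  0-simplices (9): [v_0], [v_1], [v_2], [v_3], [v_4], [v_5], [v_6], [v_7], [v_8]
  1-simplices (12): [v_0,v_1], [v_0,v_4], [v_1,v_2], [v_1,v_3], [v_1,v_4], [v_1,v_5], [v_1,v_6], [v_1,v_7], [v_1,v_8], [v_2,v_5], [v_3,v_7], [v_6,v_8]

Hence C_0 ≅ Z^9, C_1 ≅ Z^12.

The boundary map ∂_1: C_1 → C_0 is given by ∂[p,q] = [q] − [p].
This gives a 9×12 integer matrix of rank 8; reducing to Smith normal form yields diagonal entries (1,1,1,1,1,1,1,1).

Reading off H_k = ker ∂_k / im ∂_{k+1}:

  H_0: rank C_0 − rank ∂_1 = 9 − 8 = 1, and the invariant factors of ∂_1 are all 1, so H_0 ≅ Z.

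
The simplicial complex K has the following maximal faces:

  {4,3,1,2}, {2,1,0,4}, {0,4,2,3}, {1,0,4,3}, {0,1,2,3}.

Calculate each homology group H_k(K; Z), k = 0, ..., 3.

Order the vertices as 0 < 1 < 2 < 3 < 4. Listing each simplex with vertices in this order, K has dimension 3 with simplices:

  0-simplices (5): [0], [1], [2], [3], [4]
  1-simplices (10): [0,1], [0,2], [0,3], [0,4], [1,2], [1,3], [1,4], [2,3], [2,4], [3,4]
  2-simplices (10): [0,1,2], [0,1,3], [0,1,4], [0,2,3], [0,2,4], [0,3,4], [1,2,3], [1,2,4], [1,3,4], [2,3,4]
  3-simplices (5): [0,1,2,3], [0,1,2,4], [0,1,3,4], [0,2,3,4], [1,2,3,4]

giving chain groups C_0 ≅ Z^5, C_1 ≅ Z^10, C_2 ≅ Z^10, C_3 ≅ Z^5.

Boundary ∂_1: C_1 → C_0 sends each edge [p,q] (with p < q) to q − p. For instance
  ∂[1,3] = [3] − [1].
This gives a 5×10 integer matrix of rank 4; reducing to Smith normal form yields diagonal entries (1,1,1,1).

Boundary ∂_2: C_2 → C_1 acts by ∂[p,q,r] = [q,r] − [p,r] + [p,q]. For instance
  ∂[0,2,4] = [2,4] − [0,4] + [0,2],
  ∂[0,3,4] = [3,4] − [0,4] + [0,3].
The 10×10 boundary matrix has rank 6 and Smith normal form diag(1,1,1,1,1,1).

The boundary map ∂_3: C_3 → C_2 sends each 3-simplex σ to the alternating sum Σ_i (−1)^i (σ with its i-th vertex removed). For instance
  ∂[1,2,3,4] = [2,3,4] − [1,3,4] + [1,2,4] − [1,2,3],
  ∂[0,2,3,4] = [2,3,4] − [0,3,4] + [0,2,4] − [0,2,3].
The resulting 10×5 matrix has rank 4, and its Smith normal form has invariant factors (1,1,1,1).

Now H_k = ker ∂_k / im ∂_{k+1}, so:

  H_0: rank C_0 − rank ∂_1 = 5 − 4 = 1, and the invariant factors of ∂_1 are all 1, so H_0 = Z.
  H_1: rank ker ∂_1 − rank ∂_2 = (10 − 4) − 6 = 0, and the invariant factors of ∂_2 are all 1, so H_1 = 0.
  H_2: rank ker ∂_2 − rank ∂_3 = (10 − 6) − 4 = 0, and the invariant factors of ∂_3 are all 1, so H_2 = 0.
  H_3: rank ker ∂_3 − rank ∂_4 = (5 − 4) − 0 = 1, and there is no ∂_4, so H_3 = Z.

H_0 ≅ Z,  H_1 = 0,  H_2 = 0,  H_3 ≅ Z.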